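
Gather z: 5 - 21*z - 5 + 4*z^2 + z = 4*z^2 - 20*z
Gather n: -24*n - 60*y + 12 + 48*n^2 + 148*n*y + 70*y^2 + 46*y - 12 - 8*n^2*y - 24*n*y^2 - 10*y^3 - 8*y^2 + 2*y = n^2*(48 - 8*y) + n*(-24*y^2 + 148*y - 24) - 10*y^3 + 62*y^2 - 12*y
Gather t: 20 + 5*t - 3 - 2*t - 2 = 3*t + 15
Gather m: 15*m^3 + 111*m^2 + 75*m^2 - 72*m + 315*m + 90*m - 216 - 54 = 15*m^3 + 186*m^2 + 333*m - 270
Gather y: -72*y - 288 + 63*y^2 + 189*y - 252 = 63*y^2 + 117*y - 540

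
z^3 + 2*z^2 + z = z*(z + 1)^2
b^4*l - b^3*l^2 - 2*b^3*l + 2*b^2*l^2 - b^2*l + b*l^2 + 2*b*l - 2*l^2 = (b - 2)*(b - 1)*(b - l)*(b*l + l)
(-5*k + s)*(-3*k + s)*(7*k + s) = 105*k^3 - 41*k^2*s - k*s^2 + s^3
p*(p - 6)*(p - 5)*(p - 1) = p^4 - 12*p^3 + 41*p^2 - 30*p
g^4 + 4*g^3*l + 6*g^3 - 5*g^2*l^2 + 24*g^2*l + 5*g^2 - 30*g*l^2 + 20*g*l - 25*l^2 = (g + 1)*(g + 5)*(g - l)*(g + 5*l)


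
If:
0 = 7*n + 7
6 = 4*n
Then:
No Solution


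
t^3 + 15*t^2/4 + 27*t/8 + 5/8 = (t + 1/4)*(t + 1)*(t + 5/2)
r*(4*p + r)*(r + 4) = 4*p*r^2 + 16*p*r + r^3 + 4*r^2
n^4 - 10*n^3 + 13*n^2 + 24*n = n*(n - 8)*(n - 3)*(n + 1)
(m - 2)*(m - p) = m^2 - m*p - 2*m + 2*p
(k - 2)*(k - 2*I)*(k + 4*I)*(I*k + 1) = I*k^4 - k^3 - 2*I*k^3 + 2*k^2 + 10*I*k^2 + 8*k - 20*I*k - 16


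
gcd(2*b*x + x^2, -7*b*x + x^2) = x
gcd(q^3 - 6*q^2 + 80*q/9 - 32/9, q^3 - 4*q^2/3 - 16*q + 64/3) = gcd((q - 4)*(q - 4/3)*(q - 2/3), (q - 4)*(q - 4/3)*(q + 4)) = q^2 - 16*q/3 + 16/3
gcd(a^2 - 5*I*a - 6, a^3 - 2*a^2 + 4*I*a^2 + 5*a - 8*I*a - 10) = 1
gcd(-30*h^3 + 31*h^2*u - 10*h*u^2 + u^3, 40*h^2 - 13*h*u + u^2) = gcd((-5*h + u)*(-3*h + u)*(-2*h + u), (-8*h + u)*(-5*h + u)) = -5*h + u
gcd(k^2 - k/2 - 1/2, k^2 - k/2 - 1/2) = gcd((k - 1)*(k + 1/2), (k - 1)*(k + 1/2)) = k^2 - k/2 - 1/2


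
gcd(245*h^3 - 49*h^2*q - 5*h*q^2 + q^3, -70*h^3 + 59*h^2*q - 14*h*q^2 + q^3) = 35*h^2 - 12*h*q + q^2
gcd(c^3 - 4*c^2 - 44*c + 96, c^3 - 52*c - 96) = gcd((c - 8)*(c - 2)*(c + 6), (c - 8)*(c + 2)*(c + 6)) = c^2 - 2*c - 48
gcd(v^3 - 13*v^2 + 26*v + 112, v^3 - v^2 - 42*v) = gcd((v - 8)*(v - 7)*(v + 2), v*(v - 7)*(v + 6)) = v - 7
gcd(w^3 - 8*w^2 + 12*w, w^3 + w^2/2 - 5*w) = w^2 - 2*w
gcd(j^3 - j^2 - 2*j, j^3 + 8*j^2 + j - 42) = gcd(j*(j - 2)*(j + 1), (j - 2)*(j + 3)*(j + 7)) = j - 2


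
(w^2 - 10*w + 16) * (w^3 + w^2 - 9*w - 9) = w^5 - 9*w^4 - 3*w^3 + 97*w^2 - 54*w - 144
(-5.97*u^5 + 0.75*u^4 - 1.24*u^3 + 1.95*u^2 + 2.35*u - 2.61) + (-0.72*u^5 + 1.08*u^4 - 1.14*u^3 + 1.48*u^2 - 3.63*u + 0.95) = -6.69*u^5 + 1.83*u^4 - 2.38*u^3 + 3.43*u^2 - 1.28*u - 1.66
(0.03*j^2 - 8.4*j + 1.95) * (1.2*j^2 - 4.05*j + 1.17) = 0.036*j^4 - 10.2015*j^3 + 36.3951*j^2 - 17.7255*j + 2.2815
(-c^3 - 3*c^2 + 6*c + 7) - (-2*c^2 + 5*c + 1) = -c^3 - c^2 + c + 6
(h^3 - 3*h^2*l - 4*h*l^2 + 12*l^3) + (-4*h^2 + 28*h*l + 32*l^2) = h^3 - 3*h^2*l - 4*h^2 - 4*h*l^2 + 28*h*l + 12*l^3 + 32*l^2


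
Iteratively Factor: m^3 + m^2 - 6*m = (m)*(m^2 + m - 6) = m*(m - 2)*(m + 3)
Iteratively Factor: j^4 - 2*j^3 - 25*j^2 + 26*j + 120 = (j + 4)*(j^3 - 6*j^2 - j + 30) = (j + 2)*(j + 4)*(j^2 - 8*j + 15) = (j - 5)*(j + 2)*(j + 4)*(j - 3)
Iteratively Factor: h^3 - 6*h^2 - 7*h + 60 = (h + 3)*(h^2 - 9*h + 20) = (h - 5)*(h + 3)*(h - 4)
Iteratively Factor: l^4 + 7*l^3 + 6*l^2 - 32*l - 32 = (l - 2)*(l^3 + 9*l^2 + 24*l + 16) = (l - 2)*(l + 4)*(l^2 + 5*l + 4) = (l - 2)*(l + 1)*(l + 4)*(l + 4)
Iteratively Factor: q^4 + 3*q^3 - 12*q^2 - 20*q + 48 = (q + 4)*(q^3 - q^2 - 8*q + 12) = (q + 3)*(q + 4)*(q^2 - 4*q + 4) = (q - 2)*(q + 3)*(q + 4)*(q - 2)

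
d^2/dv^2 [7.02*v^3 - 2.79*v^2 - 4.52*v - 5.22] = 42.12*v - 5.58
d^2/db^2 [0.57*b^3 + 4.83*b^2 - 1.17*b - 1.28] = 3.42*b + 9.66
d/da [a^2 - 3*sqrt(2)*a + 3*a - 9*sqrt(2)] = 2*a - 3*sqrt(2) + 3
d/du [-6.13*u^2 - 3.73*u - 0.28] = -12.26*u - 3.73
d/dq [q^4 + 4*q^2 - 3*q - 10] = 4*q^3 + 8*q - 3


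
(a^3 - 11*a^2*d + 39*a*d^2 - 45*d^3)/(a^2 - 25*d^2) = (a^2 - 6*a*d + 9*d^2)/(a + 5*d)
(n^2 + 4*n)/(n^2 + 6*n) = (n + 4)/(n + 6)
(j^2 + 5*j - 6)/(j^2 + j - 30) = (j - 1)/(j - 5)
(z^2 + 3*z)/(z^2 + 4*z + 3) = z/(z + 1)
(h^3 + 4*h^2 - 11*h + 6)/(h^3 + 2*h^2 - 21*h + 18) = (h - 1)/(h - 3)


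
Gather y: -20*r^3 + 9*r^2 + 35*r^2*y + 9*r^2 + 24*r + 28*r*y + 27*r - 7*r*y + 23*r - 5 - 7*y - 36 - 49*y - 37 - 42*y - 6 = -20*r^3 + 18*r^2 + 74*r + y*(35*r^2 + 21*r - 98) - 84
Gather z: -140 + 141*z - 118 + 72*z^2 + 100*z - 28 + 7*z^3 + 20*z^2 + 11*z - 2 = 7*z^3 + 92*z^2 + 252*z - 288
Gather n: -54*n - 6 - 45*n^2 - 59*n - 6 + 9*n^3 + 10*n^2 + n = 9*n^3 - 35*n^2 - 112*n - 12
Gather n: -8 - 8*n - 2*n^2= -2*n^2 - 8*n - 8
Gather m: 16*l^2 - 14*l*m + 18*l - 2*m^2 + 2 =16*l^2 - 14*l*m + 18*l - 2*m^2 + 2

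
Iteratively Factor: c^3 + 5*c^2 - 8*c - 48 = (c + 4)*(c^2 + c - 12) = (c + 4)^2*(c - 3)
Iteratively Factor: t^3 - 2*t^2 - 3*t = (t + 1)*(t^2 - 3*t) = (t - 3)*(t + 1)*(t)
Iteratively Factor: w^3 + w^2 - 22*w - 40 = (w + 4)*(w^2 - 3*w - 10) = (w - 5)*(w + 4)*(w + 2)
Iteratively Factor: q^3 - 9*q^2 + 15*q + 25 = (q - 5)*(q^2 - 4*q - 5) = (q - 5)^2*(q + 1)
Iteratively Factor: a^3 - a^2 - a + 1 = (a - 1)*(a^2 - 1) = (a - 1)*(a + 1)*(a - 1)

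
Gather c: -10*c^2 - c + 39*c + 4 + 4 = -10*c^2 + 38*c + 8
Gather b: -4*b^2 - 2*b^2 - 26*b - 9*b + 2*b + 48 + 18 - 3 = -6*b^2 - 33*b + 63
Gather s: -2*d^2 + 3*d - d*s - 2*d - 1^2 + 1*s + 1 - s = -2*d^2 - d*s + d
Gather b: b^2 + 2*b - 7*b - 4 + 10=b^2 - 5*b + 6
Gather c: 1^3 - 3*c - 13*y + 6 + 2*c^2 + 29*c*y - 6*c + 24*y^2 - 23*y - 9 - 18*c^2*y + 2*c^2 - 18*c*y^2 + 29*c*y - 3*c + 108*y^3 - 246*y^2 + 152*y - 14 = c^2*(4 - 18*y) + c*(-18*y^2 + 58*y - 12) + 108*y^3 - 222*y^2 + 116*y - 16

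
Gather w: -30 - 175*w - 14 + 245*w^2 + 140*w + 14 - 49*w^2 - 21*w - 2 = 196*w^2 - 56*w - 32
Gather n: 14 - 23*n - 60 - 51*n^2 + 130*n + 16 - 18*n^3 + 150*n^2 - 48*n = -18*n^3 + 99*n^2 + 59*n - 30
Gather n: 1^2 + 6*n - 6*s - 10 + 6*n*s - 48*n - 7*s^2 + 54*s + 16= n*(6*s - 42) - 7*s^2 + 48*s + 7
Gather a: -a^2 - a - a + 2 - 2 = -a^2 - 2*a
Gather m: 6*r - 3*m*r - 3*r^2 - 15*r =-3*m*r - 3*r^2 - 9*r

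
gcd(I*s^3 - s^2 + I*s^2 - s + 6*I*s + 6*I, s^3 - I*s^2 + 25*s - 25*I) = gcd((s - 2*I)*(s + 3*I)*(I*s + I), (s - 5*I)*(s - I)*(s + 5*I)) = 1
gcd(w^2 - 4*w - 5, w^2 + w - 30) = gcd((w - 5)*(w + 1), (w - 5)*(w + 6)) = w - 5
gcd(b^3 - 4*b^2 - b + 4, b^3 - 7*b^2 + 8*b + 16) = b^2 - 3*b - 4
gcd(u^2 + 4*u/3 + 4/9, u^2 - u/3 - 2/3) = u + 2/3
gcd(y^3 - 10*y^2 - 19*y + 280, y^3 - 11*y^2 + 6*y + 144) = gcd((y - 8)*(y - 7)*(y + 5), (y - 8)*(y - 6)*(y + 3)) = y - 8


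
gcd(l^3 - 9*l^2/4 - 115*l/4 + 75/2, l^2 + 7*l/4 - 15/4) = l - 5/4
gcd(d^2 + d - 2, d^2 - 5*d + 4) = d - 1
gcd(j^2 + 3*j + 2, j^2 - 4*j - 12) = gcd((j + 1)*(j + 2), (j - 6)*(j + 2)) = j + 2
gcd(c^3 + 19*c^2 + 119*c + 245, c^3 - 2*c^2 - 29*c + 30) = c + 5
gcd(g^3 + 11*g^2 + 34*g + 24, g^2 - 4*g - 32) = g + 4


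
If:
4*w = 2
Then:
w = 1/2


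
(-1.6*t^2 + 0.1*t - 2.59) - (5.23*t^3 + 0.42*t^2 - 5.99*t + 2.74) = -5.23*t^3 - 2.02*t^2 + 6.09*t - 5.33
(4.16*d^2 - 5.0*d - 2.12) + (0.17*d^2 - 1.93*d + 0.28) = 4.33*d^2 - 6.93*d - 1.84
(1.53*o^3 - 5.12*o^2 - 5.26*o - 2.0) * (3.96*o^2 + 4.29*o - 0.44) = 6.0588*o^5 - 13.7115*o^4 - 43.4676*o^3 - 28.2326*o^2 - 6.2656*o + 0.88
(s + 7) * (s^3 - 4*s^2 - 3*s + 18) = s^4 + 3*s^3 - 31*s^2 - 3*s + 126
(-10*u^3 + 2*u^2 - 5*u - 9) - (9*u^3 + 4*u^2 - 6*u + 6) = -19*u^3 - 2*u^2 + u - 15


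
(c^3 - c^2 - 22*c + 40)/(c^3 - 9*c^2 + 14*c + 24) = (c^2 + 3*c - 10)/(c^2 - 5*c - 6)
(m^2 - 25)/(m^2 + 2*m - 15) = (m - 5)/(m - 3)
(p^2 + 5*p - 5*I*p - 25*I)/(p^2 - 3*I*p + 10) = (p + 5)/(p + 2*I)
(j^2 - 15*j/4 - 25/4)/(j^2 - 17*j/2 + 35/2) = (4*j + 5)/(2*(2*j - 7))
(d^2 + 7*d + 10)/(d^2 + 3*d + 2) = (d + 5)/(d + 1)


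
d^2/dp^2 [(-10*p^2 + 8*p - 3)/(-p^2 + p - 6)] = 2*(2*p^3 - 171*p^2 + 135*p + 297)/(p^6 - 3*p^5 + 21*p^4 - 37*p^3 + 126*p^2 - 108*p + 216)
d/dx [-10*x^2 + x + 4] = 1 - 20*x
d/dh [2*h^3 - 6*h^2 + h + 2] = 6*h^2 - 12*h + 1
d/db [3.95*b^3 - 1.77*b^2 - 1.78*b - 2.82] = 11.85*b^2 - 3.54*b - 1.78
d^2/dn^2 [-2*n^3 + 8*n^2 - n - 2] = 16 - 12*n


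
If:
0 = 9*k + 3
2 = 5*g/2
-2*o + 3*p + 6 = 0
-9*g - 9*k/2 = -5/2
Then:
No Solution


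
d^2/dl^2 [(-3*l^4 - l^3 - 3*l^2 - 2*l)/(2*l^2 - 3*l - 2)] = 6*l*(-4*l^5 + 18*l^4 - 15*l^3 - 61*l^2 - 42*l - 12)/(8*l^6 - 36*l^5 + 30*l^4 + 45*l^3 - 30*l^2 - 36*l - 8)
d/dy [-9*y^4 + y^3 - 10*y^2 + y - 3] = -36*y^3 + 3*y^2 - 20*y + 1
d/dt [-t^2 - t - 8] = -2*t - 1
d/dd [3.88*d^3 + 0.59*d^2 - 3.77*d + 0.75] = 11.64*d^2 + 1.18*d - 3.77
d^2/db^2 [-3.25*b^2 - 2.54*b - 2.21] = -6.50000000000000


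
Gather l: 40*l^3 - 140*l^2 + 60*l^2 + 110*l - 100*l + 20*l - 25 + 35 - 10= 40*l^3 - 80*l^2 + 30*l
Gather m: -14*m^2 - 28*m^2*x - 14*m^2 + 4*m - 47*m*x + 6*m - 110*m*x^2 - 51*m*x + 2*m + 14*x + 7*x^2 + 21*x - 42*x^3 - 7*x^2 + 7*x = m^2*(-28*x - 28) + m*(-110*x^2 - 98*x + 12) - 42*x^3 + 42*x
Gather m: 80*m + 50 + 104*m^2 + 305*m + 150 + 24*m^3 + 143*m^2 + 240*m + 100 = 24*m^3 + 247*m^2 + 625*m + 300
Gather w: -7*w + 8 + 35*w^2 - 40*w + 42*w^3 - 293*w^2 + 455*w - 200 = 42*w^3 - 258*w^2 + 408*w - 192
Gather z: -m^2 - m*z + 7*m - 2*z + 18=-m^2 + 7*m + z*(-m - 2) + 18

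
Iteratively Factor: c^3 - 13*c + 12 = (c + 4)*(c^2 - 4*c + 3) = (c - 3)*(c + 4)*(c - 1)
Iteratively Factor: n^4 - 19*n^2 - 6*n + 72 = (n - 4)*(n^3 + 4*n^2 - 3*n - 18) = (n - 4)*(n + 3)*(n^2 + n - 6) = (n - 4)*(n + 3)^2*(n - 2)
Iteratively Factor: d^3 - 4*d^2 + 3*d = (d - 1)*(d^2 - 3*d) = d*(d - 1)*(d - 3)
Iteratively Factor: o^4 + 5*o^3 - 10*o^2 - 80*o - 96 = (o + 2)*(o^3 + 3*o^2 - 16*o - 48) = (o - 4)*(o + 2)*(o^2 + 7*o + 12) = (o - 4)*(o + 2)*(o + 4)*(o + 3)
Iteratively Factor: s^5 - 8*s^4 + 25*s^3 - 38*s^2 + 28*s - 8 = (s - 2)*(s^4 - 6*s^3 + 13*s^2 - 12*s + 4) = (s - 2)*(s - 1)*(s^3 - 5*s^2 + 8*s - 4) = (s - 2)*(s - 1)^2*(s^2 - 4*s + 4) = (s - 2)^2*(s - 1)^2*(s - 2)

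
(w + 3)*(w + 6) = w^2 + 9*w + 18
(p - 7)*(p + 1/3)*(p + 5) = p^3 - 5*p^2/3 - 107*p/3 - 35/3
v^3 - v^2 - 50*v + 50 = (v - 1)*(v - 5*sqrt(2))*(v + 5*sqrt(2))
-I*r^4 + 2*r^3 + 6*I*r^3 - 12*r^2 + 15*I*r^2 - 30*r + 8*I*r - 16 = (r - 8)*(r + 1)*(r + 2*I)*(-I*r - I)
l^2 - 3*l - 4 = (l - 4)*(l + 1)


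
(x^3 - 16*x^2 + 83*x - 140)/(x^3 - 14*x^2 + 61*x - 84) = (x - 5)/(x - 3)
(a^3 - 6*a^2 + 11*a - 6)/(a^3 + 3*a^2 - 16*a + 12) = (a - 3)/(a + 6)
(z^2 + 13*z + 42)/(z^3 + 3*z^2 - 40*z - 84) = (z + 6)/(z^2 - 4*z - 12)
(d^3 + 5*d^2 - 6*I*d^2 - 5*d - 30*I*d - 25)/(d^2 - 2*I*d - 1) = (d^2 + 5*d*(1 - I) - 25*I)/(d - I)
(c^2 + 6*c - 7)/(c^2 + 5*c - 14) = (c - 1)/(c - 2)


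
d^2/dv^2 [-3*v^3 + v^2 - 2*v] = 2 - 18*v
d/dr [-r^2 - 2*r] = -2*r - 2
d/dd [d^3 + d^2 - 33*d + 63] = 3*d^2 + 2*d - 33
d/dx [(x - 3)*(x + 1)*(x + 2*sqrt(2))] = 3*x^2 - 4*x + 4*sqrt(2)*x - 4*sqrt(2) - 3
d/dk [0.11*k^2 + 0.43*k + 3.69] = 0.22*k + 0.43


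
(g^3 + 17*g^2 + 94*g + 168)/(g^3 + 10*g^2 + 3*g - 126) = (g + 4)/(g - 3)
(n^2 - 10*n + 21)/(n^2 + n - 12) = (n - 7)/(n + 4)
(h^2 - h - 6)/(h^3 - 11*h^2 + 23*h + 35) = (h^2 - h - 6)/(h^3 - 11*h^2 + 23*h + 35)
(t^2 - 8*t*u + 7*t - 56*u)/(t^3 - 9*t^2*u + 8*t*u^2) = (t + 7)/(t*(t - u))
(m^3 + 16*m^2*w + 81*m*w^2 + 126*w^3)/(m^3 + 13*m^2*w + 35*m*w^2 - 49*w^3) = (-m^2 - 9*m*w - 18*w^2)/(-m^2 - 6*m*w + 7*w^2)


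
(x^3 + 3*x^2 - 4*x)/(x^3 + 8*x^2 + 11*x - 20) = x/(x + 5)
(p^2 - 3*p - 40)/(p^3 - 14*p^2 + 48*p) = (p + 5)/(p*(p - 6))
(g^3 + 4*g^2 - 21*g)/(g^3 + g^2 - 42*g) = (g - 3)/(g - 6)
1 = 1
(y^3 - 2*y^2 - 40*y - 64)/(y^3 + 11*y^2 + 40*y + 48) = (y^2 - 6*y - 16)/(y^2 + 7*y + 12)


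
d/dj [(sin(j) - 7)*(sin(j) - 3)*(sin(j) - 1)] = (3*sin(j)^2 - 22*sin(j) + 31)*cos(j)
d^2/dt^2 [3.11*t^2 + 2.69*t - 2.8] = 6.22000000000000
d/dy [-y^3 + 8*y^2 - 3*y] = -3*y^2 + 16*y - 3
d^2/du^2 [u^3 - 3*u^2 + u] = 6*u - 6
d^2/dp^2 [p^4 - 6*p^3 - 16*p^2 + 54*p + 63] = 12*p^2 - 36*p - 32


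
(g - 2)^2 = g^2 - 4*g + 4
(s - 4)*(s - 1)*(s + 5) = s^3 - 21*s + 20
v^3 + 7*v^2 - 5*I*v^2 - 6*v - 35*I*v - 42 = (v + 7)*(v - 3*I)*(v - 2*I)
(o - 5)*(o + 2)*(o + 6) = o^3 + 3*o^2 - 28*o - 60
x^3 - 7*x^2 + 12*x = x*(x - 4)*(x - 3)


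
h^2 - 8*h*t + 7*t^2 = (h - 7*t)*(h - t)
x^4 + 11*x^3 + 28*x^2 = x^2*(x + 4)*(x + 7)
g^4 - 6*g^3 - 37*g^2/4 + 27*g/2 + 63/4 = (g - 7)*(g - 3/2)*(g + 1)*(g + 3/2)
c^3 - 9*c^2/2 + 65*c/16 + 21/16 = (c - 3)*(c - 7/4)*(c + 1/4)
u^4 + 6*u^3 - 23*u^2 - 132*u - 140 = (u - 5)*(u + 2)^2*(u + 7)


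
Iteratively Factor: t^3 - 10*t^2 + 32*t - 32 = (t - 4)*(t^2 - 6*t + 8) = (t - 4)*(t - 2)*(t - 4)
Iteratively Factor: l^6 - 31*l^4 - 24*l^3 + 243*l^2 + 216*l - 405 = (l - 3)*(l^5 + 3*l^4 - 22*l^3 - 90*l^2 - 27*l + 135) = (l - 3)*(l + 3)*(l^4 - 22*l^2 - 24*l + 45) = (l - 3)*(l + 3)^2*(l^3 - 3*l^2 - 13*l + 15) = (l - 3)*(l + 3)^3*(l^2 - 6*l + 5) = (l - 5)*(l - 3)*(l + 3)^3*(l - 1)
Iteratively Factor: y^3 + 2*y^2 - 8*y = (y + 4)*(y^2 - 2*y) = (y - 2)*(y + 4)*(y)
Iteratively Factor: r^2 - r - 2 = (r + 1)*(r - 2)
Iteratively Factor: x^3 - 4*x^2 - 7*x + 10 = (x - 1)*(x^2 - 3*x - 10) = (x - 1)*(x + 2)*(x - 5)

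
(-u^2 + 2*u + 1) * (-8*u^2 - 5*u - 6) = 8*u^4 - 11*u^3 - 12*u^2 - 17*u - 6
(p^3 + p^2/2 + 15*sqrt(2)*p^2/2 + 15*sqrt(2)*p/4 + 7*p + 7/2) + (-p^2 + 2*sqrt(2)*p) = p^3 - p^2/2 + 15*sqrt(2)*p^2/2 + 7*p + 23*sqrt(2)*p/4 + 7/2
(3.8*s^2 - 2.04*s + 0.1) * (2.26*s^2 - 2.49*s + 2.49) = 8.588*s^4 - 14.0724*s^3 + 14.7676*s^2 - 5.3286*s + 0.249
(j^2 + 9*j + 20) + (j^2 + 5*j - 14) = 2*j^2 + 14*j + 6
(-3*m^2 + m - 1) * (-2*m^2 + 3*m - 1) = 6*m^4 - 11*m^3 + 8*m^2 - 4*m + 1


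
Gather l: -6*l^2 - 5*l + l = -6*l^2 - 4*l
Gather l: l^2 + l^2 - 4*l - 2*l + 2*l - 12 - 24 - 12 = 2*l^2 - 4*l - 48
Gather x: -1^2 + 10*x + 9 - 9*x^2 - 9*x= -9*x^2 + x + 8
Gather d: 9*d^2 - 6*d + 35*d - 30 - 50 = 9*d^2 + 29*d - 80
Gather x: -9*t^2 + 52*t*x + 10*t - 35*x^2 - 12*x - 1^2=-9*t^2 + 10*t - 35*x^2 + x*(52*t - 12) - 1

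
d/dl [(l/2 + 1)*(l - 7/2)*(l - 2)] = 3*l^2/2 - 7*l/2 - 2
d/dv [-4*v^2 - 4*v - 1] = -8*v - 4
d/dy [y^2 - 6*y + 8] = 2*y - 6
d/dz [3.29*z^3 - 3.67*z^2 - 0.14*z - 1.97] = 9.87*z^2 - 7.34*z - 0.14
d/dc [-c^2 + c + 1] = 1 - 2*c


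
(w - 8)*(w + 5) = w^2 - 3*w - 40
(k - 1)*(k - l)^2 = k^3 - 2*k^2*l - k^2 + k*l^2 + 2*k*l - l^2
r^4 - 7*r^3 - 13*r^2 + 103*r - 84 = (r - 7)*(r - 3)*(r - 1)*(r + 4)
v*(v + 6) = v^2 + 6*v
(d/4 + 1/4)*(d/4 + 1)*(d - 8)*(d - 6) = d^4/16 - 9*d^3/16 - 9*d^2/8 + 23*d/2 + 12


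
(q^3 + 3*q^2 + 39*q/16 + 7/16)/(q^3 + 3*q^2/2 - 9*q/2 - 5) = (16*q^2 + 32*q + 7)/(8*(2*q^2 + q - 10))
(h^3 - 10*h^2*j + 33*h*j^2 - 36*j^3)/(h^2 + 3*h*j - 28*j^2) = (h^2 - 6*h*j + 9*j^2)/(h + 7*j)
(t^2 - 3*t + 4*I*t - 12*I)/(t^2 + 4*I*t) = (t - 3)/t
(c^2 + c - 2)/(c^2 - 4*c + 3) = (c + 2)/(c - 3)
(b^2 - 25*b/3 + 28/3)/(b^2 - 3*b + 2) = (3*b^2 - 25*b + 28)/(3*(b^2 - 3*b + 2))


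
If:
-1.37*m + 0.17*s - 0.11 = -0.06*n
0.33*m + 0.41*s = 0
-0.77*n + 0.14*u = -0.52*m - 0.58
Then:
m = 0.00743982683608618*u - 0.0441961141810358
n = 0.186842480460734*u + 0.723400026786833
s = 0.0355724821457117 - 0.00598815330709376*u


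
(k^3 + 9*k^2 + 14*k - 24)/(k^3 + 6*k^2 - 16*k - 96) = (k - 1)/(k - 4)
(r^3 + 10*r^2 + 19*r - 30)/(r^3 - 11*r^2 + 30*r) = (r^3 + 10*r^2 + 19*r - 30)/(r*(r^2 - 11*r + 30))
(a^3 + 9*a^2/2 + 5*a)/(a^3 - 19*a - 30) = a*(2*a + 5)/(2*(a^2 - 2*a - 15))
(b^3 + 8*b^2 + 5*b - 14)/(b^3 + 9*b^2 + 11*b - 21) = (b + 2)/(b + 3)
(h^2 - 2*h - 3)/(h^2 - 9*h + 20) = (h^2 - 2*h - 3)/(h^2 - 9*h + 20)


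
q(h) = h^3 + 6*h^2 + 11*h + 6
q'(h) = 3*h^2 + 12*h + 11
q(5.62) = 434.83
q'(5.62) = 173.19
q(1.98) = 59.06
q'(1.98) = 46.52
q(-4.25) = -9.14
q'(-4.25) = 14.19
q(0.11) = 7.28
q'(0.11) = 12.36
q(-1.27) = -0.34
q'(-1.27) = 0.60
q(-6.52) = -87.83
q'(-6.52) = 60.29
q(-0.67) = 1.02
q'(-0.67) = 4.31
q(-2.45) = 0.36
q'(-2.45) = -0.39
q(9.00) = 1320.00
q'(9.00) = 362.00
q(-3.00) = 0.00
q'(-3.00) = 2.00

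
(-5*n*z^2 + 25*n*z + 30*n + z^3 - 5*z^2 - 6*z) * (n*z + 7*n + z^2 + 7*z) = -5*n^2*z^3 - 10*n^2*z^2 + 205*n^2*z + 210*n^2 - 4*n*z^4 - 8*n*z^3 + 164*n*z^2 + 168*n*z + z^5 + 2*z^4 - 41*z^3 - 42*z^2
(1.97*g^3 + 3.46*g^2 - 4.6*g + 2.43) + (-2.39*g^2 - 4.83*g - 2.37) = 1.97*g^3 + 1.07*g^2 - 9.43*g + 0.0600000000000001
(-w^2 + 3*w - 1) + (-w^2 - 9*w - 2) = -2*w^2 - 6*w - 3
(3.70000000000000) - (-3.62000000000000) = 7.32000000000000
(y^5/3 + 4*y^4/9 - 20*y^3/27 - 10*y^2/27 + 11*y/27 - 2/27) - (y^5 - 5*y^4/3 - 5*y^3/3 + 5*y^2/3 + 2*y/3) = -2*y^5/3 + 19*y^4/9 + 25*y^3/27 - 55*y^2/27 - 7*y/27 - 2/27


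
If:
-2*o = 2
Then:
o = -1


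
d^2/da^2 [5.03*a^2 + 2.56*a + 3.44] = 10.0600000000000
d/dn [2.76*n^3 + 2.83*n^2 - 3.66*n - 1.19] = 8.28*n^2 + 5.66*n - 3.66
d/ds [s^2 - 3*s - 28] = 2*s - 3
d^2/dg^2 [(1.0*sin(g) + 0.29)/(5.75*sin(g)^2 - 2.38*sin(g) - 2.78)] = (-33.0625*sin(g)^5 - 52.0375*sin(g)^4 - 17.87905*sin(g)^3 + 43.959874*sin(g)^2 + 66.288456*sin(g) - 0.676147999999999)/(190.109375*sin(g)^6 - 236.06625*sin(g)^5 - 178.03035*sin(g)^4 + 214.784528*sin(g)^3 + 86.073804*sin(g)^2 - 55.180776*sin(g) - 21.484952)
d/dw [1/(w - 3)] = -1/(w - 3)^2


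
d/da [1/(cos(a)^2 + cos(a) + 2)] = (2*cos(a) + 1)*sin(a)/(cos(a)^2 + cos(a) + 2)^2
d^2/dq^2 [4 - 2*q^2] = -4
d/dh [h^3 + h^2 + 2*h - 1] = 3*h^2 + 2*h + 2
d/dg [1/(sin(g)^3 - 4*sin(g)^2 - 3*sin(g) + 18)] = -(3*sin(g) + 1)*cos(g)/((sin(g) - 3)^3*(sin(g) + 2)^2)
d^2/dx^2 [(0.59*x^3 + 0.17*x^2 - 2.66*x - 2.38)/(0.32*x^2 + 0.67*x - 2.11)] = (-1.11022302462516e-16*x^5 - 6.66133814775094e-16*x^4 + 0.708774*x^3 - 5.778066*x^2 + 1.92261*x - 11.357886)/(0.032768*x^6 + 0.205824*x^5 - 0.217248*x^4 - 2.413541*x^3 + 1.432479*x^2 + 8.948721*x - 9.393931)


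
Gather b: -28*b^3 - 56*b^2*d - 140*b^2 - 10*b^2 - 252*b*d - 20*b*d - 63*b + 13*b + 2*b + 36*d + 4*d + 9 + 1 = -28*b^3 + b^2*(-56*d - 150) + b*(-272*d - 48) + 40*d + 10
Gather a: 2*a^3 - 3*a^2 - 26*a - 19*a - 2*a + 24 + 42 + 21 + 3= 2*a^3 - 3*a^2 - 47*a + 90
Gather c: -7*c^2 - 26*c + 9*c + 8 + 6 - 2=-7*c^2 - 17*c + 12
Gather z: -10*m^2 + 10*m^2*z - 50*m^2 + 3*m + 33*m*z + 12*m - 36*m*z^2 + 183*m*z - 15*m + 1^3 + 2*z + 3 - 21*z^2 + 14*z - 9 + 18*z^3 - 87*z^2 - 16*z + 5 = -60*m^2 + 18*z^3 + z^2*(-36*m - 108) + z*(10*m^2 + 216*m)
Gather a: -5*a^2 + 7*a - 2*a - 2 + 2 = -5*a^2 + 5*a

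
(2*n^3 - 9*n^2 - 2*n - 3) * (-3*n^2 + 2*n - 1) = -6*n^5 + 31*n^4 - 14*n^3 + 14*n^2 - 4*n + 3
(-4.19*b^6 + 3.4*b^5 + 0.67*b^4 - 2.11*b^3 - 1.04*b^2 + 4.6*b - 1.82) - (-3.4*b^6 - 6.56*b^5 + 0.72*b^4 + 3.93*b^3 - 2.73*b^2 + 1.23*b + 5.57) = -0.79*b^6 + 9.96*b^5 - 0.0499999999999999*b^4 - 6.04*b^3 + 1.69*b^2 + 3.37*b - 7.39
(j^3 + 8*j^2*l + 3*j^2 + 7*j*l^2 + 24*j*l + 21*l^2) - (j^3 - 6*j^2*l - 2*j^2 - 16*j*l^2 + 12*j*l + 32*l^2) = 14*j^2*l + 5*j^2 + 23*j*l^2 + 12*j*l - 11*l^2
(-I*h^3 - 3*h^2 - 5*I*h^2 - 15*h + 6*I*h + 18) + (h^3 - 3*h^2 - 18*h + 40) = h^3 - I*h^3 - 6*h^2 - 5*I*h^2 - 33*h + 6*I*h + 58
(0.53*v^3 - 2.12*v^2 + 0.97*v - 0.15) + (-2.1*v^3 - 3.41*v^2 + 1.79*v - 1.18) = -1.57*v^3 - 5.53*v^2 + 2.76*v - 1.33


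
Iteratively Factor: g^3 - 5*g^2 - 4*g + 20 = (g - 5)*(g^2 - 4) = (g - 5)*(g - 2)*(g + 2)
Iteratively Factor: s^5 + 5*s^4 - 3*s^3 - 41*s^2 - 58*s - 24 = (s - 3)*(s^4 + 8*s^3 + 21*s^2 + 22*s + 8) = (s - 3)*(s + 1)*(s^3 + 7*s^2 + 14*s + 8) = (s - 3)*(s + 1)*(s + 2)*(s^2 + 5*s + 4) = (s - 3)*(s + 1)^2*(s + 2)*(s + 4)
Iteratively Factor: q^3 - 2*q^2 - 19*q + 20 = (q - 5)*(q^2 + 3*q - 4) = (q - 5)*(q - 1)*(q + 4)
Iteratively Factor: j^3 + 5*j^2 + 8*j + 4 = (j + 2)*(j^2 + 3*j + 2) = (j + 2)^2*(j + 1)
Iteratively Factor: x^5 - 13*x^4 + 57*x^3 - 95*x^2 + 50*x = (x - 1)*(x^4 - 12*x^3 + 45*x^2 - 50*x) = (x - 5)*(x - 1)*(x^3 - 7*x^2 + 10*x) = (x - 5)*(x - 2)*(x - 1)*(x^2 - 5*x) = x*(x - 5)*(x - 2)*(x - 1)*(x - 5)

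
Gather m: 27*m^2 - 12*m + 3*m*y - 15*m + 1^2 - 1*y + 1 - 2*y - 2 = 27*m^2 + m*(3*y - 27) - 3*y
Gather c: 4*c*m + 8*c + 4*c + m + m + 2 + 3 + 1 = c*(4*m + 12) + 2*m + 6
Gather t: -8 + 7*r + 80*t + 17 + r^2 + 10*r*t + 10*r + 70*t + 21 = r^2 + 17*r + t*(10*r + 150) + 30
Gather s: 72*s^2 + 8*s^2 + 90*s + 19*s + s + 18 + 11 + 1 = 80*s^2 + 110*s + 30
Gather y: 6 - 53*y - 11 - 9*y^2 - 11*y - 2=-9*y^2 - 64*y - 7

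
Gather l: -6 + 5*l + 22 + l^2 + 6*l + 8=l^2 + 11*l + 24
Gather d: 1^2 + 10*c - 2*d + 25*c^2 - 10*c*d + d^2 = 25*c^2 + 10*c + d^2 + d*(-10*c - 2) + 1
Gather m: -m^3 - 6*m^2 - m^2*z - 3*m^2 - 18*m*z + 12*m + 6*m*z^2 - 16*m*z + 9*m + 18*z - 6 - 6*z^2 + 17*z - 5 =-m^3 + m^2*(-z - 9) + m*(6*z^2 - 34*z + 21) - 6*z^2 + 35*z - 11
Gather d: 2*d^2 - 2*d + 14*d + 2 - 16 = 2*d^2 + 12*d - 14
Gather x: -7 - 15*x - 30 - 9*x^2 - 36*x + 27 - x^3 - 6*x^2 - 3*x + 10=-x^3 - 15*x^2 - 54*x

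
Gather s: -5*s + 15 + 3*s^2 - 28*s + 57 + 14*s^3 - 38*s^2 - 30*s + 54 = 14*s^3 - 35*s^2 - 63*s + 126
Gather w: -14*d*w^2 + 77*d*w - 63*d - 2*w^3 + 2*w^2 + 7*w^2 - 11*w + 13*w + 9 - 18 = -63*d - 2*w^3 + w^2*(9 - 14*d) + w*(77*d + 2) - 9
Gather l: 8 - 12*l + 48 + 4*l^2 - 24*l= 4*l^2 - 36*l + 56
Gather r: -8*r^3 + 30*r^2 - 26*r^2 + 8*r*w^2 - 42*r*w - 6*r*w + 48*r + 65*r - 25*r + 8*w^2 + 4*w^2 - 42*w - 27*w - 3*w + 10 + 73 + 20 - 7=-8*r^3 + 4*r^2 + r*(8*w^2 - 48*w + 88) + 12*w^2 - 72*w + 96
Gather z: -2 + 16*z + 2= 16*z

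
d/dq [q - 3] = 1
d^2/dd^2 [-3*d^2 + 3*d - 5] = -6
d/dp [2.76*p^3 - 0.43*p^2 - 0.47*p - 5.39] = 8.28*p^2 - 0.86*p - 0.47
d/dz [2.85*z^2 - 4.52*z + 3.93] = 5.7*z - 4.52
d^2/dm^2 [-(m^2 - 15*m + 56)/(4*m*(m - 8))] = 7/(2*m^3)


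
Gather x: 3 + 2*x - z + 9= 2*x - z + 12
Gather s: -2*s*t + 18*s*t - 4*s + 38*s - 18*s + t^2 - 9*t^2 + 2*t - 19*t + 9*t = s*(16*t + 16) - 8*t^2 - 8*t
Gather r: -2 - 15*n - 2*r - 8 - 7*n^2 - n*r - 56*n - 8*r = -7*n^2 - 71*n + r*(-n - 10) - 10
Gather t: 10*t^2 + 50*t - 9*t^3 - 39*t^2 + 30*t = -9*t^3 - 29*t^2 + 80*t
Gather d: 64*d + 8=64*d + 8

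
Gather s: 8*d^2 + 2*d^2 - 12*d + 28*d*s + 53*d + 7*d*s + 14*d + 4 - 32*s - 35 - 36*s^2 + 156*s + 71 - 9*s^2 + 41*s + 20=10*d^2 + 55*d - 45*s^2 + s*(35*d + 165) + 60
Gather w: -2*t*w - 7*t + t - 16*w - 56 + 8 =-6*t + w*(-2*t - 16) - 48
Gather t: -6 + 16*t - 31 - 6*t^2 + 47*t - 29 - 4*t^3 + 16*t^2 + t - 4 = -4*t^3 + 10*t^2 + 64*t - 70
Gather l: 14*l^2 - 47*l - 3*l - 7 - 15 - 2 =14*l^2 - 50*l - 24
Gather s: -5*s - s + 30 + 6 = 36 - 6*s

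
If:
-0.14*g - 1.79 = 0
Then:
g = -12.79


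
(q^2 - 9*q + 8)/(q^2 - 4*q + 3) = (q - 8)/(q - 3)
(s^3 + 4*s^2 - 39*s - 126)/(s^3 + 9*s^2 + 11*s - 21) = (s - 6)/(s - 1)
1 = 1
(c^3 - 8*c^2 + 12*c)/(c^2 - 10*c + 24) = c*(c - 2)/(c - 4)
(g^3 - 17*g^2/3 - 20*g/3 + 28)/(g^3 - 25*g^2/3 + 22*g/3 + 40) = (3*g^2 + g - 14)/(3*g^2 - 7*g - 20)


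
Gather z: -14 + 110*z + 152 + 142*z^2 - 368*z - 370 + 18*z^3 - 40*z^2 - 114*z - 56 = 18*z^3 + 102*z^2 - 372*z - 288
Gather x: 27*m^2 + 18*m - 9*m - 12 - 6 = 27*m^2 + 9*m - 18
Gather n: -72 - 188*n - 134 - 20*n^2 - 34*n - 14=-20*n^2 - 222*n - 220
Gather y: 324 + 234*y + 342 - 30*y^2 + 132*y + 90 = -30*y^2 + 366*y + 756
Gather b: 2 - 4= -2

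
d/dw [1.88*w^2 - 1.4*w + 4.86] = 3.76*w - 1.4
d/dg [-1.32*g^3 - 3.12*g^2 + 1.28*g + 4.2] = -3.96*g^2 - 6.24*g + 1.28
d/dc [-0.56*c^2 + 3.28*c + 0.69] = 3.28 - 1.12*c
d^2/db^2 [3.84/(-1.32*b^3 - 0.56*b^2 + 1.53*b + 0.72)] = ((30.4128*b + 4.3008)*(1.32*b^3 + 0.56*b^2 - 1.53*b - 0.72) - 3.84*(3.96*b^2 + 1.12*b - 1.53)*(7.92*b^2 + 2.24*b - 3.06))/(1.32*b^3 + 0.56*b^2 - 1.53*b - 0.72)^3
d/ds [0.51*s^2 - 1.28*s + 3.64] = 1.02*s - 1.28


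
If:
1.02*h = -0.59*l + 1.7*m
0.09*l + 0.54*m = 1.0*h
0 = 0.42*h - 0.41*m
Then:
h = 0.00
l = 0.00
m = 0.00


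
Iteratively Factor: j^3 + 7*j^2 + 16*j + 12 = (j + 3)*(j^2 + 4*j + 4) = (j + 2)*(j + 3)*(j + 2)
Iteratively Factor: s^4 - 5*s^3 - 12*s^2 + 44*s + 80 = (s + 2)*(s^3 - 7*s^2 + 2*s + 40) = (s - 4)*(s + 2)*(s^2 - 3*s - 10) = (s - 5)*(s - 4)*(s + 2)*(s + 2)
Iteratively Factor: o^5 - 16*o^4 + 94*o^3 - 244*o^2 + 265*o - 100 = (o - 5)*(o^4 - 11*o^3 + 39*o^2 - 49*o + 20) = (o - 5)*(o - 4)*(o^3 - 7*o^2 + 11*o - 5) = (o - 5)*(o - 4)*(o - 1)*(o^2 - 6*o + 5) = (o - 5)*(o - 4)*(o - 1)^2*(o - 5)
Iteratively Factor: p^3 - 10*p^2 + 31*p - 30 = (p - 3)*(p^2 - 7*p + 10) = (p - 5)*(p - 3)*(p - 2)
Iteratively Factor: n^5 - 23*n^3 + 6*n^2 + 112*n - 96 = (n + 3)*(n^4 - 3*n^3 - 14*n^2 + 48*n - 32) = (n - 1)*(n + 3)*(n^3 - 2*n^2 - 16*n + 32) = (n - 1)*(n + 3)*(n + 4)*(n^2 - 6*n + 8) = (n - 4)*(n - 1)*(n + 3)*(n + 4)*(n - 2)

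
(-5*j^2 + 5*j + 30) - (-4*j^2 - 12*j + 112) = -j^2 + 17*j - 82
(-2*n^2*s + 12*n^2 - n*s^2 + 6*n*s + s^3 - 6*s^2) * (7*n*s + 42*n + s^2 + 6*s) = -14*n^3*s^2 + 504*n^3 - 9*n^2*s^3 + 324*n^2*s + 6*n*s^4 - 216*n*s^2 + s^5 - 36*s^3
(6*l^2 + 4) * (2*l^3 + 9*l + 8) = 12*l^5 + 62*l^3 + 48*l^2 + 36*l + 32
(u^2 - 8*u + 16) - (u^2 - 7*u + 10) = 6 - u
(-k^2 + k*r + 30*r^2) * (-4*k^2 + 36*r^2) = 4*k^4 - 4*k^3*r - 156*k^2*r^2 + 36*k*r^3 + 1080*r^4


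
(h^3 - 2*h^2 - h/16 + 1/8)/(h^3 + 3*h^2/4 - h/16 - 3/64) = 4*(h - 2)/(4*h + 3)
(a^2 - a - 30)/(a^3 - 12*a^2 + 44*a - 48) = (a + 5)/(a^2 - 6*a + 8)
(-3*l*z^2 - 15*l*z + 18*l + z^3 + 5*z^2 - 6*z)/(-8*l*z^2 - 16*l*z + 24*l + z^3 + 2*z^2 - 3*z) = (-3*l*z - 18*l + z^2 + 6*z)/(-8*l*z - 24*l + z^2 + 3*z)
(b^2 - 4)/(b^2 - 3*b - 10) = (b - 2)/(b - 5)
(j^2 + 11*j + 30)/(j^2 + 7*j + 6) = (j + 5)/(j + 1)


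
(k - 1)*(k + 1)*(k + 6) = k^3 + 6*k^2 - k - 6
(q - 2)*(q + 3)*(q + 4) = q^3 + 5*q^2 - 2*q - 24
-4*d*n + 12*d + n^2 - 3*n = (-4*d + n)*(n - 3)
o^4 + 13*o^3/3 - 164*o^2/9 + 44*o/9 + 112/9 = (o - 2)*(o - 4/3)*(o + 2/3)*(o + 7)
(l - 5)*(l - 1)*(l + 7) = l^3 + l^2 - 37*l + 35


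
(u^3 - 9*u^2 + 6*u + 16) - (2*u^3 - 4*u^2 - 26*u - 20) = -u^3 - 5*u^2 + 32*u + 36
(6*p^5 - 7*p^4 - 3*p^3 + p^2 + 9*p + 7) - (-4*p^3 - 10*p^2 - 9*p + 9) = 6*p^5 - 7*p^4 + p^3 + 11*p^2 + 18*p - 2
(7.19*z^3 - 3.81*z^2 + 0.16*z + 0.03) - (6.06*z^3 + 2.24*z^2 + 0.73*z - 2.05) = 1.13*z^3 - 6.05*z^2 - 0.57*z + 2.08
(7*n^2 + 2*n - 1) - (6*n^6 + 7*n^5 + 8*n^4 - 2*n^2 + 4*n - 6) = -6*n^6 - 7*n^5 - 8*n^4 + 9*n^2 - 2*n + 5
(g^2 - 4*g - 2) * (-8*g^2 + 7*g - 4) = -8*g^4 + 39*g^3 - 16*g^2 + 2*g + 8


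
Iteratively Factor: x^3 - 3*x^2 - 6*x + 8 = (x - 4)*(x^2 + x - 2) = (x - 4)*(x + 2)*(x - 1)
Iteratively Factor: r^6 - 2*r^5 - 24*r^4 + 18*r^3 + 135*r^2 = (r - 5)*(r^5 + 3*r^4 - 9*r^3 - 27*r^2) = (r - 5)*(r + 3)*(r^4 - 9*r^2) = r*(r - 5)*(r + 3)*(r^3 - 9*r) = r*(r - 5)*(r + 3)^2*(r^2 - 3*r) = r*(r - 5)*(r - 3)*(r + 3)^2*(r)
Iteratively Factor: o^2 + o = (o)*(o + 1)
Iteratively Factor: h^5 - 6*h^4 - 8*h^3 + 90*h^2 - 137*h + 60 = (h - 1)*(h^4 - 5*h^3 - 13*h^2 + 77*h - 60) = (h - 3)*(h - 1)*(h^3 - 2*h^2 - 19*h + 20) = (h - 3)*(h - 1)^2*(h^2 - h - 20) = (h - 5)*(h - 3)*(h - 1)^2*(h + 4)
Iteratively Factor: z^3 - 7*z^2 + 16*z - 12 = (z - 2)*(z^2 - 5*z + 6) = (z - 2)^2*(z - 3)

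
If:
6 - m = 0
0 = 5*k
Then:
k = 0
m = 6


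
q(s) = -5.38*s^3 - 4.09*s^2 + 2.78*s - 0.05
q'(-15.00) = -3506.02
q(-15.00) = 17195.50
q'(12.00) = -2419.54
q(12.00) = -9852.29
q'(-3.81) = -200.34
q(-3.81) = 227.54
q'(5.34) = -501.14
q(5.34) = -921.06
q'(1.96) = -75.26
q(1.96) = -50.82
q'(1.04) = -23.18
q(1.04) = -7.63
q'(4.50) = -360.86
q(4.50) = -560.62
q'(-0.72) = 0.30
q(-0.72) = -2.16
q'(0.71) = -11.16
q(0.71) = -2.06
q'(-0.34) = 3.70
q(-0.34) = -1.26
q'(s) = -16.14*s^2 - 8.18*s + 2.78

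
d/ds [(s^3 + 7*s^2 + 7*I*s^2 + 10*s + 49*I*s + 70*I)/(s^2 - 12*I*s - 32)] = (s^4 - 24*I*s^3 - s^2*(22 + 133*I) - 28*s*(16 + 21*I) - 1160 - 1568*I)/(s^4 - 24*I*s^3 - 208*s^2 + 768*I*s + 1024)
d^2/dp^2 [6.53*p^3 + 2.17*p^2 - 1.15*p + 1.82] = 39.18*p + 4.34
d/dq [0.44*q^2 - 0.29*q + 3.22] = 0.88*q - 0.29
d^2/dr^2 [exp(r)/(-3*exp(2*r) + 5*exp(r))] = (-9*exp(r) - 15)*exp(r)/(27*exp(3*r) - 135*exp(2*r) + 225*exp(r) - 125)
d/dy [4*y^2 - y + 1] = 8*y - 1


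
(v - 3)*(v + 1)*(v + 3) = v^3 + v^2 - 9*v - 9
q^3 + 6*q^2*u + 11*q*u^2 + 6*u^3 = (q + u)*(q + 2*u)*(q + 3*u)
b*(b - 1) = b^2 - b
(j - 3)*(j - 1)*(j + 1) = j^3 - 3*j^2 - j + 3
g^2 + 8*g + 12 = (g + 2)*(g + 6)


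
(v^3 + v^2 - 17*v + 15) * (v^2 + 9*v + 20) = v^5 + 10*v^4 + 12*v^3 - 118*v^2 - 205*v + 300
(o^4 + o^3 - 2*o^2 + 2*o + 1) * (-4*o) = -4*o^5 - 4*o^4 + 8*o^3 - 8*o^2 - 4*o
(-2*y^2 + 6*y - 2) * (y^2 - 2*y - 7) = -2*y^4 + 10*y^3 - 38*y + 14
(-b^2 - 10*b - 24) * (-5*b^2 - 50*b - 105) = 5*b^4 + 100*b^3 + 725*b^2 + 2250*b + 2520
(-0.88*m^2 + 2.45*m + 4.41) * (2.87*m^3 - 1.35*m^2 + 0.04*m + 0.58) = -2.5256*m^5 + 8.2195*m^4 + 9.314*m^3 - 6.3659*m^2 + 1.5974*m + 2.5578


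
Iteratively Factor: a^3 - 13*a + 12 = (a + 4)*(a^2 - 4*a + 3) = (a - 3)*(a + 4)*(a - 1)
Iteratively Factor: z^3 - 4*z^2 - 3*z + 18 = (z - 3)*(z^2 - z - 6) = (z - 3)*(z + 2)*(z - 3)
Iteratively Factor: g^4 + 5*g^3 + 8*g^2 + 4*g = (g + 2)*(g^3 + 3*g^2 + 2*g) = (g + 1)*(g + 2)*(g^2 + 2*g) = (g + 1)*(g + 2)^2*(g)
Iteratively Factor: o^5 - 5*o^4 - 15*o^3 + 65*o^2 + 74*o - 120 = (o - 4)*(o^4 - o^3 - 19*o^2 - 11*o + 30) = (o - 4)*(o - 1)*(o^3 - 19*o - 30) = (o - 5)*(o - 4)*(o - 1)*(o^2 + 5*o + 6) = (o - 5)*(o - 4)*(o - 1)*(o + 3)*(o + 2)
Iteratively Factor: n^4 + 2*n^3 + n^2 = (n + 1)*(n^3 + n^2) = (n + 1)^2*(n^2) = n*(n + 1)^2*(n)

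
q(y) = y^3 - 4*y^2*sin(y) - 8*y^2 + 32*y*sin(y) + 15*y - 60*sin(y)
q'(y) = -4*y^2*cos(y) + 3*y^2 - 8*y*sin(y) + 32*y*cos(y) - 16*y + 32*sin(y) - 60*cos(y) + 15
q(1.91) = -6.27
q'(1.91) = 15.63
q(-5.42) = -742.22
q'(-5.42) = 18.99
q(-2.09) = 49.90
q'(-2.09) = 90.87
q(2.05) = -4.20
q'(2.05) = 13.82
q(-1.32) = 69.75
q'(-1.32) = -26.98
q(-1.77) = 69.46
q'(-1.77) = 33.03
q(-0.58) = 32.20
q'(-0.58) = -61.63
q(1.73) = -9.22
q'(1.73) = 16.86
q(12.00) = 891.22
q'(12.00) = 76.69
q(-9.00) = -1235.06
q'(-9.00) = 971.42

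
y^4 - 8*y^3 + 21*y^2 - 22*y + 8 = (y - 4)*(y - 2)*(y - 1)^2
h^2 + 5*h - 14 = (h - 2)*(h + 7)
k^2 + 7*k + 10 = (k + 2)*(k + 5)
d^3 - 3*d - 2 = (d - 2)*(d + 1)^2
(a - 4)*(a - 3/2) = a^2 - 11*a/2 + 6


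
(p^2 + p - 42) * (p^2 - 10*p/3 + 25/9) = p^4 - 7*p^3/3 - 383*p^2/9 + 1285*p/9 - 350/3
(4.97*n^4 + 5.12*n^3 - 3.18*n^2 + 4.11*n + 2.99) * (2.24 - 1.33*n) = -6.6101*n^5 + 4.3232*n^4 + 15.6982*n^3 - 12.5895*n^2 + 5.2297*n + 6.6976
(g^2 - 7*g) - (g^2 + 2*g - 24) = 24 - 9*g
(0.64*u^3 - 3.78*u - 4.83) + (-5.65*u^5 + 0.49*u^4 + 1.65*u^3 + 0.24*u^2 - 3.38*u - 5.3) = -5.65*u^5 + 0.49*u^4 + 2.29*u^3 + 0.24*u^2 - 7.16*u - 10.13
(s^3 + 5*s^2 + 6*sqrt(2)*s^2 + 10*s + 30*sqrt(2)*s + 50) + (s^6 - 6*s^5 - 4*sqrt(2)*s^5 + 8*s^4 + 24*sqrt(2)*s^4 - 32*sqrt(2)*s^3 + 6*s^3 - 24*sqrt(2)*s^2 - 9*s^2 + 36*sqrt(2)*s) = s^6 - 6*s^5 - 4*sqrt(2)*s^5 + 8*s^4 + 24*sqrt(2)*s^4 - 32*sqrt(2)*s^3 + 7*s^3 - 18*sqrt(2)*s^2 - 4*s^2 + 10*s + 66*sqrt(2)*s + 50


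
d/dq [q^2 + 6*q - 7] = 2*q + 6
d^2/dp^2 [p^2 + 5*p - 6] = 2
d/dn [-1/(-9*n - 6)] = -1/(3*n + 2)^2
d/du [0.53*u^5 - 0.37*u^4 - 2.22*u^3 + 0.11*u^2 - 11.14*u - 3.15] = 2.65*u^4 - 1.48*u^3 - 6.66*u^2 + 0.22*u - 11.14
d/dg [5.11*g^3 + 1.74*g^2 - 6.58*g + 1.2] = 15.33*g^2 + 3.48*g - 6.58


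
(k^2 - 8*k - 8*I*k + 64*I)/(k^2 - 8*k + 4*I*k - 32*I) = (k - 8*I)/(k + 4*I)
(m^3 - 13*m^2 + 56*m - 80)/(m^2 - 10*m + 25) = (m^2 - 8*m + 16)/(m - 5)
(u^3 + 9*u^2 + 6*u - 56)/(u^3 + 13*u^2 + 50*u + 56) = (u - 2)/(u + 2)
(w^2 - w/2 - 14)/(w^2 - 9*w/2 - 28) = (w - 4)/(w - 8)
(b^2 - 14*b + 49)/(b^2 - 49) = (b - 7)/(b + 7)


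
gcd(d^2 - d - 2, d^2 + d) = d + 1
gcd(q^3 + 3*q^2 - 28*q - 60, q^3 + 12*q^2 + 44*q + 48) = q^2 + 8*q + 12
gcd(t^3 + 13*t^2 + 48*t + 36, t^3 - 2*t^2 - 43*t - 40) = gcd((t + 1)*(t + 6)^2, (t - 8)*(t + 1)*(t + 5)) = t + 1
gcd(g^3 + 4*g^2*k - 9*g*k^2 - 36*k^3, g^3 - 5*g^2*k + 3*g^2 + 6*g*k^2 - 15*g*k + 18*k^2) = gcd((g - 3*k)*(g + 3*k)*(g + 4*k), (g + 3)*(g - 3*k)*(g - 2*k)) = g - 3*k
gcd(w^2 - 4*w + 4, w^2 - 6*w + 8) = w - 2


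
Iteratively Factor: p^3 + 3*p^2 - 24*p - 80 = (p - 5)*(p^2 + 8*p + 16) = (p - 5)*(p + 4)*(p + 4)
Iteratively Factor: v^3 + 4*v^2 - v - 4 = (v + 4)*(v^2 - 1) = (v + 1)*(v + 4)*(v - 1)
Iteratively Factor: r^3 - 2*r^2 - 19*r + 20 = (r - 5)*(r^2 + 3*r - 4) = (r - 5)*(r + 4)*(r - 1)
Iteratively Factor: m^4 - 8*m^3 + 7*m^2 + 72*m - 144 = (m - 4)*(m^3 - 4*m^2 - 9*m + 36) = (m - 4)*(m + 3)*(m^2 - 7*m + 12) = (m - 4)*(m - 3)*(m + 3)*(m - 4)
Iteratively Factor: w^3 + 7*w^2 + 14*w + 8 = (w + 1)*(w^2 + 6*w + 8) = (w + 1)*(w + 4)*(w + 2)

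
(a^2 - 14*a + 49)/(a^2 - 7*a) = (a - 7)/a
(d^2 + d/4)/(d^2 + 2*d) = (d + 1/4)/(d + 2)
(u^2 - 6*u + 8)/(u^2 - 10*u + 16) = (u - 4)/(u - 8)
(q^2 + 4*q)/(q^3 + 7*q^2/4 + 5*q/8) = 8*(q + 4)/(8*q^2 + 14*q + 5)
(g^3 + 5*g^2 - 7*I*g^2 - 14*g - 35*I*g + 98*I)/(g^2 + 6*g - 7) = (g^2 - g*(2 + 7*I) + 14*I)/(g - 1)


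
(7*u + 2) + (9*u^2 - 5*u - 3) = 9*u^2 + 2*u - 1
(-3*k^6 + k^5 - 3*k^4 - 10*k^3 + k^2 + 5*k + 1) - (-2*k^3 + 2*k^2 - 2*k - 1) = -3*k^6 + k^5 - 3*k^4 - 8*k^3 - k^2 + 7*k + 2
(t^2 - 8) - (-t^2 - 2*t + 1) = 2*t^2 + 2*t - 9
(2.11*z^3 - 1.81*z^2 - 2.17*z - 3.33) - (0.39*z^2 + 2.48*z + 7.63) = 2.11*z^3 - 2.2*z^2 - 4.65*z - 10.96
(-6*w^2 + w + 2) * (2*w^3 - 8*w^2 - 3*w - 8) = -12*w^5 + 50*w^4 + 14*w^3 + 29*w^2 - 14*w - 16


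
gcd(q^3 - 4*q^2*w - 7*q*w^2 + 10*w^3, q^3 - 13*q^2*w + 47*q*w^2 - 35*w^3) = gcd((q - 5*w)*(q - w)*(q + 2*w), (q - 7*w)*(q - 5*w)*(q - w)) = q^2 - 6*q*w + 5*w^2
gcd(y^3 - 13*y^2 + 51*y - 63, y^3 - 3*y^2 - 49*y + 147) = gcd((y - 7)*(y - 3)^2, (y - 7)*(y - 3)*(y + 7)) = y^2 - 10*y + 21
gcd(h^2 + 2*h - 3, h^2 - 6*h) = 1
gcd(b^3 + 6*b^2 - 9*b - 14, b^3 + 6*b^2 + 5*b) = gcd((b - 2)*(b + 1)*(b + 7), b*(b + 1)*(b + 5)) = b + 1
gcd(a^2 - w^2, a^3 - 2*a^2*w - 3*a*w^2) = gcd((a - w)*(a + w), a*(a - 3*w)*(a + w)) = a + w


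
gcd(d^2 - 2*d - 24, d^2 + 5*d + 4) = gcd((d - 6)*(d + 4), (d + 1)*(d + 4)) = d + 4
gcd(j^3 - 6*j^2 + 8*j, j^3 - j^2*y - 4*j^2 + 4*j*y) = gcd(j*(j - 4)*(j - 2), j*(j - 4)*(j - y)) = j^2 - 4*j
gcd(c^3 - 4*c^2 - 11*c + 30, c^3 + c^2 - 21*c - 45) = c^2 - 2*c - 15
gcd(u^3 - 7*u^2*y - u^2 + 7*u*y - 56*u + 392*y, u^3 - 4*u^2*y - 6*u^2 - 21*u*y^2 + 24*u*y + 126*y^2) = -u + 7*y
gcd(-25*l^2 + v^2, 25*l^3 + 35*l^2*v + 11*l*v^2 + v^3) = 5*l + v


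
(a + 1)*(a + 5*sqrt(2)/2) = a^2 + a + 5*sqrt(2)*a/2 + 5*sqrt(2)/2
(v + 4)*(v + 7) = v^2 + 11*v + 28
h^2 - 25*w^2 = (h - 5*w)*(h + 5*w)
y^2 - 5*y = y*(y - 5)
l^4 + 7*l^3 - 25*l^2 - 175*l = l*(l - 5)*(l + 5)*(l + 7)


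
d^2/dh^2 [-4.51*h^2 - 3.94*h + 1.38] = -9.02000000000000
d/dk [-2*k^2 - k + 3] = -4*k - 1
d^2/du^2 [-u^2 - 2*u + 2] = -2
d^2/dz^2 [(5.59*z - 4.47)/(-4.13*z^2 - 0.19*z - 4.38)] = (-(5.59*z - 4.47)*(8.26*z + 0.19)*(16.52*z + 0.38) + (138.5202*z - 34.798)*(4.13*z^2 + 0.19*z + 4.38))/(4.13*z^2 + 0.19*z + 4.38)^3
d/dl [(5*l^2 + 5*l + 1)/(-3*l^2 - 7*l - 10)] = (-20*l^2 - 94*l - 43)/(9*l^4 + 42*l^3 + 109*l^2 + 140*l + 100)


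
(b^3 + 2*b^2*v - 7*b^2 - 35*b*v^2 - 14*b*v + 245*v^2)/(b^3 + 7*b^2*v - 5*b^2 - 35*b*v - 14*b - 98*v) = (b - 5*v)/(b + 2)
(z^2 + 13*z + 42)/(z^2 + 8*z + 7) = (z + 6)/(z + 1)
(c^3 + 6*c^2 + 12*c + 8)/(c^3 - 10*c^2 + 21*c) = (c^3 + 6*c^2 + 12*c + 8)/(c*(c^2 - 10*c + 21))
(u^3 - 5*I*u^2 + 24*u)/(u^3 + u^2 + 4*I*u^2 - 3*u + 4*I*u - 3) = u*(u - 8*I)/(u^2 + u*(1 + I) + I)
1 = 1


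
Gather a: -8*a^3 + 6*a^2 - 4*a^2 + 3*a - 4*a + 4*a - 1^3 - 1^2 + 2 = -8*a^3 + 2*a^2 + 3*a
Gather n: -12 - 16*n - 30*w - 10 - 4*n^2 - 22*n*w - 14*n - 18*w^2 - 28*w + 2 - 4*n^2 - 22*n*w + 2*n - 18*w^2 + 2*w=-8*n^2 + n*(-44*w - 28) - 36*w^2 - 56*w - 20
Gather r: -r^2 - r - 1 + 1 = -r^2 - r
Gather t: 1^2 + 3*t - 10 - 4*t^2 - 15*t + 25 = -4*t^2 - 12*t + 16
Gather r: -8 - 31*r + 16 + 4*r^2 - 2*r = 4*r^2 - 33*r + 8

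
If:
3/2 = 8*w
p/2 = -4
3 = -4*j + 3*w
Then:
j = -39/64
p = -8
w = 3/16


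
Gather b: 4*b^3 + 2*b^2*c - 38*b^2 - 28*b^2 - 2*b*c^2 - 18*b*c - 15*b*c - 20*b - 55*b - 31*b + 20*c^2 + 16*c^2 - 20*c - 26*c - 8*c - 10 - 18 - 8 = 4*b^3 + b^2*(2*c - 66) + b*(-2*c^2 - 33*c - 106) + 36*c^2 - 54*c - 36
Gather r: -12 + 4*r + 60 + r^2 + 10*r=r^2 + 14*r + 48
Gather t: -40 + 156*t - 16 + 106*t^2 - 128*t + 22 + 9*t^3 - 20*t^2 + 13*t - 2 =9*t^3 + 86*t^2 + 41*t - 36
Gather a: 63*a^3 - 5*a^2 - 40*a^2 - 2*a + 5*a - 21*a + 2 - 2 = 63*a^3 - 45*a^2 - 18*a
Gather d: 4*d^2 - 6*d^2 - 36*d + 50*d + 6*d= -2*d^2 + 20*d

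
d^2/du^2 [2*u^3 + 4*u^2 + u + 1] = 12*u + 8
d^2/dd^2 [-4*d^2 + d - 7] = -8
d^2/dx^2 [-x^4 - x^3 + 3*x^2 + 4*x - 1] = -12*x^2 - 6*x + 6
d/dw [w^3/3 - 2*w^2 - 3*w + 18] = w^2 - 4*w - 3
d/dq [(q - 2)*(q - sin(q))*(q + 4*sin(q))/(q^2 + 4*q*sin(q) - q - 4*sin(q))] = (-q^2*cos(q) + q^2 + 3*q*cos(q) - 2*q - sin(q) - 2*cos(q) + 2)/(q^2 - 2*q + 1)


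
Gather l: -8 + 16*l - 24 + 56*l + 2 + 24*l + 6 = 96*l - 24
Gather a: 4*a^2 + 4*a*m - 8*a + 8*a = 4*a^2 + 4*a*m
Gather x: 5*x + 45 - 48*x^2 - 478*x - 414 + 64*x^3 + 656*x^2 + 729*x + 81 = 64*x^3 + 608*x^2 + 256*x - 288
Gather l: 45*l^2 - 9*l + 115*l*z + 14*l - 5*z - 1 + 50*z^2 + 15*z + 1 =45*l^2 + l*(115*z + 5) + 50*z^2 + 10*z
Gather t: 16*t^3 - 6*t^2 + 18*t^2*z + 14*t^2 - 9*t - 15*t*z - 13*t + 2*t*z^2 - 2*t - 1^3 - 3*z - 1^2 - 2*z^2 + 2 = 16*t^3 + t^2*(18*z + 8) + t*(2*z^2 - 15*z - 24) - 2*z^2 - 3*z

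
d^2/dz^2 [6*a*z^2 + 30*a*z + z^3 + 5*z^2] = 12*a + 6*z + 10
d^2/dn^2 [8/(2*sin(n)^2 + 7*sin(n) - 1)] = 8*(-16*sin(n)^4 - 42*sin(n)^3 - 33*sin(n)^2 + 77*sin(n) + 102)/(7*sin(n) - cos(2*n))^3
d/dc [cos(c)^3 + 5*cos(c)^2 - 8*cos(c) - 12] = (-3*cos(c)^2 - 10*cos(c) + 8)*sin(c)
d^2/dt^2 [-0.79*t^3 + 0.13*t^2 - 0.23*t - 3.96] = 0.26 - 4.74*t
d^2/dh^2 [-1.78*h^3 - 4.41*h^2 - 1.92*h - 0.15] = -10.68*h - 8.82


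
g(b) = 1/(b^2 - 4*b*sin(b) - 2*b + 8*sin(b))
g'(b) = (4*b*cos(b) - 2*b + 4*sin(b) - 8*cos(b) + 2)/(b^2 - 4*b*sin(b) - 2*b + 8*sin(b))^2 = 2*(2*b*cos(b) - b + 2*sin(b) - 4*cos(b) + 1)/((b - 2)^2*(b - 4*sin(b))^2)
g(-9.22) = 0.01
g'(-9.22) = 0.01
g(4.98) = 0.04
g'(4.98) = -0.01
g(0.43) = 0.51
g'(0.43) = -0.77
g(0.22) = 0.86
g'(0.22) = -3.34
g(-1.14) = -0.13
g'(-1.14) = -0.07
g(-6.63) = 0.02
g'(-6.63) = -0.01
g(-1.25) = -0.12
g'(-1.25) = -0.05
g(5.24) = 0.04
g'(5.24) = -0.01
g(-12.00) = 0.01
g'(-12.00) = 0.00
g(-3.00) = 0.08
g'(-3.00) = 0.18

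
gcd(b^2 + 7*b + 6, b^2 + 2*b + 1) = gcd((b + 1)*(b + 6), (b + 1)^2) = b + 1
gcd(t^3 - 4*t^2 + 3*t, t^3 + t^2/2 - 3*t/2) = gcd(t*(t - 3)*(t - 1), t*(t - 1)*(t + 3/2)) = t^2 - t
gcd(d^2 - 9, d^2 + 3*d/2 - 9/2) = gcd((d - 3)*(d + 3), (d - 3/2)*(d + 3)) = d + 3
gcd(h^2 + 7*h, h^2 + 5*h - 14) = h + 7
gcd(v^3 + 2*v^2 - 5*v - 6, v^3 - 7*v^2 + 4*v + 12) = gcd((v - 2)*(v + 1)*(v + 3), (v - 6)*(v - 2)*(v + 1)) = v^2 - v - 2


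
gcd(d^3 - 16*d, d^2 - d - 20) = d + 4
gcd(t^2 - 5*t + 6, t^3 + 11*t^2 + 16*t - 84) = t - 2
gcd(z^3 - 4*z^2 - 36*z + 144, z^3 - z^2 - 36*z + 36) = z^2 - 36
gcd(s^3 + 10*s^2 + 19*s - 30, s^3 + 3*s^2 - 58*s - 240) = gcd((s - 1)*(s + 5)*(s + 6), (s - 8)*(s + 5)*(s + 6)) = s^2 + 11*s + 30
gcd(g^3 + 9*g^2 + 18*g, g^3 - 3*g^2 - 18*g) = g^2 + 3*g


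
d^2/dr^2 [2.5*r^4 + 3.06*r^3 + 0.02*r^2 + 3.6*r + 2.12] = 30.0*r^2 + 18.36*r + 0.04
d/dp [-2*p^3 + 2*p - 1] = 2 - 6*p^2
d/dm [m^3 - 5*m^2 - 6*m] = 3*m^2 - 10*m - 6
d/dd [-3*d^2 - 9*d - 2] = -6*d - 9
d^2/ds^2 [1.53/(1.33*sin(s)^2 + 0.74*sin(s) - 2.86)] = (-10.825668*sin(s)^4 - 4.517478*sin(s)^3 - 7.878582*sin(s)^2 + 5.796864*sin(s) + 13.315284)/(1.33*sin(s)^2 + 0.74*sin(s) - 2.86)^3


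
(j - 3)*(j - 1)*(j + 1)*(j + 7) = j^4 + 4*j^3 - 22*j^2 - 4*j + 21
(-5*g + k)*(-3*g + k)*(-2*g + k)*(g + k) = -30*g^4 + g^3*k + 21*g^2*k^2 - 9*g*k^3 + k^4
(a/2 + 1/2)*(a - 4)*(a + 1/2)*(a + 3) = a^4/2 + a^3/4 - 13*a^2/2 - 37*a/4 - 3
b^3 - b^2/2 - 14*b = b*(b - 4)*(b + 7/2)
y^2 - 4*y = y*(y - 4)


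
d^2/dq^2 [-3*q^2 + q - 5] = -6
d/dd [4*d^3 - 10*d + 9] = 12*d^2 - 10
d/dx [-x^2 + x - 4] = 1 - 2*x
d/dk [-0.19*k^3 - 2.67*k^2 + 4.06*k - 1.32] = -0.57*k^2 - 5.34*k + 4.06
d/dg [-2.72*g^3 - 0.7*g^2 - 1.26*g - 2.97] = -8.16*g^2 - 1.4*g - 1.26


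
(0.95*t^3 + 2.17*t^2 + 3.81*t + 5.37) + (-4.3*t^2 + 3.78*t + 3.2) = 0.95*t^3 - 2.13*t^2 + 7.59*t + 8.57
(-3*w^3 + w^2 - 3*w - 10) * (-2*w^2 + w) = 6*w^5 - 5*w^4 + 7*w^3 + 17*w^2 - 10*w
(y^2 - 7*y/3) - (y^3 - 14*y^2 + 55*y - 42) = -y^3 + 15*y^2 - 172*y/3 + 42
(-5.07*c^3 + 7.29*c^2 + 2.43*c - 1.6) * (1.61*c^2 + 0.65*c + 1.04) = -8.1627*c^5 + 8.4414*c^4 + 3.378*c^3 + 6.5851*c^2 + 1.4872*c - 1.664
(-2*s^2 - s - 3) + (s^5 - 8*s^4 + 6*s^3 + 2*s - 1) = s^5 - 8*s^4 + 6*s^3 - 2*s^2 + s - 4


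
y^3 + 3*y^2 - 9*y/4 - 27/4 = (y - 3/2)*(y + 3/2)*(y + 3)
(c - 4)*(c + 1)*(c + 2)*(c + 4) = c^4 + 3*c^3 - 14*c^2 - 48*c - 32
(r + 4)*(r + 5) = r^2 + 9*r + 20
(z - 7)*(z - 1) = z^2 - 8*z + 7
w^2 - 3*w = w*(w - 3)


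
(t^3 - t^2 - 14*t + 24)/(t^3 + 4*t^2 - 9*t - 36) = (t - 2)/(t + 3)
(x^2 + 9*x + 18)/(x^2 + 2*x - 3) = (x + 6)/(x - 1)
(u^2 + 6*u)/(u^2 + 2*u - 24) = u/(u - 4)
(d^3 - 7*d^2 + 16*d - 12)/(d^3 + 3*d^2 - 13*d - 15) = (d^2 - 4*d + 4)/(d^2 + 6*d + 5)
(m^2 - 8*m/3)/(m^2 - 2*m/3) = (3*m - 8)/(3*m - 2)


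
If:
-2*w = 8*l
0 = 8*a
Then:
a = 0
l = -w/4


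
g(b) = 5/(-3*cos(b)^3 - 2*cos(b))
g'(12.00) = 1.85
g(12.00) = -1.43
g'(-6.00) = -0.69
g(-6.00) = -1.09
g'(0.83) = -4.36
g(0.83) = -2.20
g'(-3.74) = -2.05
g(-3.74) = 1.49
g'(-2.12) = 8.78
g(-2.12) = 3.40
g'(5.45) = 4.41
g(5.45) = -2.21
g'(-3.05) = 0.20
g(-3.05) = 1.01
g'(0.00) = 0.00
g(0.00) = -1.00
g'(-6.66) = 0.99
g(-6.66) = -1.17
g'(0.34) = -0.86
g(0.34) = -1.14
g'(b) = 5*(-9*sin(b)*cos(b)^2 - 2*sin(b))/(-3*cos(b)^3 - 2*cos(b))^2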